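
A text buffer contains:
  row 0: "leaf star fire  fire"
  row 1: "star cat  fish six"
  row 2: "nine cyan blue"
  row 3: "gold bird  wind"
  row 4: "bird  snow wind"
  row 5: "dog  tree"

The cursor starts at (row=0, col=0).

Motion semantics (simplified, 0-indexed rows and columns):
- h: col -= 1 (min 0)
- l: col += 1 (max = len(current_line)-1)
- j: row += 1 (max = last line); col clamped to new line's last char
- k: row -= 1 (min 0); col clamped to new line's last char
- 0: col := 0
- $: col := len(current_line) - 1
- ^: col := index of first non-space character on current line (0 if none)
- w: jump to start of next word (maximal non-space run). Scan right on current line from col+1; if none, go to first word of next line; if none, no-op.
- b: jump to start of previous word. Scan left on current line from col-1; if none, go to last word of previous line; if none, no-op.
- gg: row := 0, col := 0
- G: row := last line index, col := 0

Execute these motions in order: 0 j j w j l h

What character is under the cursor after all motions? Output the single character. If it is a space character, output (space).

Answer: b

Derivation:
After 1 (0): row=0 col=0 char='l'
After 2 (j): row=1 col=0 char='s'
After 3 (j): row=2 col=0 char='n'
After 4 (w): row=2 col=5 char='c'
After 5 (j): row=3 col=5 char='b'
After 6 (l): row=3 col=6 char='i'
After 7 (h): row=3 col=5 char='b'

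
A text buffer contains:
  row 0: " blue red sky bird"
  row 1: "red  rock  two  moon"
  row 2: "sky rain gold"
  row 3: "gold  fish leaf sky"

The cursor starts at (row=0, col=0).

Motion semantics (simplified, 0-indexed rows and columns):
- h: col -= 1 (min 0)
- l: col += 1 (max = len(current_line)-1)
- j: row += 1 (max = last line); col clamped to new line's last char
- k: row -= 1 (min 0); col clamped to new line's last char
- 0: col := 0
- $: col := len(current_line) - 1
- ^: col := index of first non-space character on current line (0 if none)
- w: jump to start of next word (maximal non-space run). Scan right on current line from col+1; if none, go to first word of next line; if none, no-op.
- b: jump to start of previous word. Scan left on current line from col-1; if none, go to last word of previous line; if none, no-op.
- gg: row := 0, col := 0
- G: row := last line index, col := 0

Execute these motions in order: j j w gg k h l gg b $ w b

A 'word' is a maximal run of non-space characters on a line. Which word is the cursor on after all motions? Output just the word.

Answer: bird

Derivation:
After 1 (j): row=1 col=0 char='r'
After 2 (j): row=2 col=0 char='s'
After 3 (w): row=2 col=4 char='r'
After 4 (gg): row=0 col=0 char='_'
After 5 (k): row=0 col=0 char='_'
After 6 (h): row=0 col=0 char='_'
After 7 (l): row=0 col=1 char='b'
After 8 (gg): row=0 col=0 char='_'
After 9 (b): row=0 col=0 char='_'
After 10 ($): row=0 col=17 char='d'
After 11 (w): row=1 col=0 char='r'
After 12 (b): row=0 col=14 char='b'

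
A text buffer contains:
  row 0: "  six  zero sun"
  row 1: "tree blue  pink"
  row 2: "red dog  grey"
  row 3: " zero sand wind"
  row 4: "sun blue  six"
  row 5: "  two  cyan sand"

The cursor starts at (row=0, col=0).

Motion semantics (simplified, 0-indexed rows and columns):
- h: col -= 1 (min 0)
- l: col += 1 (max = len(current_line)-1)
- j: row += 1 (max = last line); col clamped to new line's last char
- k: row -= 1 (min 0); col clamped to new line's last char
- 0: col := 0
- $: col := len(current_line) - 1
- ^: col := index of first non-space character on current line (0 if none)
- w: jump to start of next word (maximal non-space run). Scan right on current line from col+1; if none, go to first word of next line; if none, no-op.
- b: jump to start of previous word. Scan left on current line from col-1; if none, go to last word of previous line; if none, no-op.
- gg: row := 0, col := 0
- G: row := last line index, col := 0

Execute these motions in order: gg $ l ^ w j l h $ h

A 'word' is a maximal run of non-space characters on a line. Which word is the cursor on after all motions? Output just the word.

Answer: pink

Derivation:
After 1 (gg): row=0 col=0 char='_'
After 2 ($): row=0 col=14 char='n'
After 3 (l): row=0 col=14 char='n'
After 4 (^): row=0 col=2 char='s'
After 5 (w): row=0 col=7 char='z'
After 6 (j): row=1 col=7 char='u'
After 7 (l): row=1 col=8 char='e'
After 8 (h): row=1 col=7 char='u'
After 9 ($): row=1 col=14 char='k'
After 10 (h): row=1 col=13 char='n'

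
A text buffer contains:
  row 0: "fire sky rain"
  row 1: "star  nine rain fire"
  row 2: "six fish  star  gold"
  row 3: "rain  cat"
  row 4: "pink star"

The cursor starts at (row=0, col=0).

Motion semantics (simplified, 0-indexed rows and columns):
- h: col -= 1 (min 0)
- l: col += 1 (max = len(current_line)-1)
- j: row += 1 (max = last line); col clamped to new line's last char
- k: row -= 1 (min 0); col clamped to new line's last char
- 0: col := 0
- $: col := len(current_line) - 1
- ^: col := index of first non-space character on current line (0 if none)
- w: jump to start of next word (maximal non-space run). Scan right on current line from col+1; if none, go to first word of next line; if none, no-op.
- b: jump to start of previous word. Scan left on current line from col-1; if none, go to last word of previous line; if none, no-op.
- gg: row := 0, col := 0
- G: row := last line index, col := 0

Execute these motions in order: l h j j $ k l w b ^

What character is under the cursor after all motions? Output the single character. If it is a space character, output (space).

Answer: s

Derivation:
After 1 (l): row=0 col=1 char='i'
After 2 (h): row=0 col=0 char='f'
After 3 (j): row=1 col=0 char='s'
After 4 (j): row=2 col=0 char='s'
After 5 ($): row=2 col=19 char='d'
After 6 (k): row=1 col=19 char='e'
After 7 (l): row=1 col=19 char='e'
After 8 (w): row=2 col=0 char='s'
After 9 (b): row=1 col=16 char='f'
After 10 (^): row=1 col=0 char='s'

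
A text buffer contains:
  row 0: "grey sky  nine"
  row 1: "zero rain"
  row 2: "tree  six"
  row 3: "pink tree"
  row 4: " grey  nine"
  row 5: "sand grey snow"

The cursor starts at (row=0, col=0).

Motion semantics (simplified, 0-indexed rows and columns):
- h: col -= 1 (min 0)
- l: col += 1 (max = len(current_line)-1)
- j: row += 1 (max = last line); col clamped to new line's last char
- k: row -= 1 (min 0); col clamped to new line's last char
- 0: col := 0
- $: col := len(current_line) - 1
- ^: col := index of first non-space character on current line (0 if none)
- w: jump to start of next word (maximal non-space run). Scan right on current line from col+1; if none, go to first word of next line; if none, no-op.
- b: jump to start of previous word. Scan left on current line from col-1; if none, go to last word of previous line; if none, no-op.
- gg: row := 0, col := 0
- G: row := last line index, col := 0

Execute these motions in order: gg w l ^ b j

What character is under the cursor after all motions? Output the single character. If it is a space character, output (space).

After 1 (gg): row=0 col=0 char='g'
After 2 (w): row=0 col=5 char='s'
After 3 (l): row=0 col=6 char='k'
After 4 (^): row=0 col=0 char='g'
After 5 (b): row=0 col=0 char='g'
After 6 (j): row=1 col=0 char='z'

Answer: z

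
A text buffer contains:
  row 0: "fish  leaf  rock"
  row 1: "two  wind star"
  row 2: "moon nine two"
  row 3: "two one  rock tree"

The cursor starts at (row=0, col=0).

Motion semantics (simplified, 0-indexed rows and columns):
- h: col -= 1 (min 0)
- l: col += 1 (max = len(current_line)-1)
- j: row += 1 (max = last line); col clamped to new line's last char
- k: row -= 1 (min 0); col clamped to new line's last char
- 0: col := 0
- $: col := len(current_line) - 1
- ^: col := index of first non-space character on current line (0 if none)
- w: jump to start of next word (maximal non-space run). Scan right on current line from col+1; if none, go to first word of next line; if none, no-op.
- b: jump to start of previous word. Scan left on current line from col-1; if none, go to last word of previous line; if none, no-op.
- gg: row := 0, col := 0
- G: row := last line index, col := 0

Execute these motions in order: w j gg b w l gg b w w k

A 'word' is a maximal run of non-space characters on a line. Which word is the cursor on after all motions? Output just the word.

Answer: rock

Derivation:
After 1 (w): row=0 col=6 char='l'
After 2 (j): row=1 col=6 char='i'
After 3 (gg): row=0 col=0 char='f'
After 4 (b): row=0 col=0 char='f'
After 5 (w): row=0 col=6 char='l'
After 6 (l): row=0 col=7 char='e'
After 7 (gg): row=0 col=0 char='f'
After 8 (b): row=0 col=0 char='f'
After 9 (w): row=0 col=6 char='l'
After 10 (w): row=0 col=12 char='r'
After 11 (k): row=0 col=12 char='r'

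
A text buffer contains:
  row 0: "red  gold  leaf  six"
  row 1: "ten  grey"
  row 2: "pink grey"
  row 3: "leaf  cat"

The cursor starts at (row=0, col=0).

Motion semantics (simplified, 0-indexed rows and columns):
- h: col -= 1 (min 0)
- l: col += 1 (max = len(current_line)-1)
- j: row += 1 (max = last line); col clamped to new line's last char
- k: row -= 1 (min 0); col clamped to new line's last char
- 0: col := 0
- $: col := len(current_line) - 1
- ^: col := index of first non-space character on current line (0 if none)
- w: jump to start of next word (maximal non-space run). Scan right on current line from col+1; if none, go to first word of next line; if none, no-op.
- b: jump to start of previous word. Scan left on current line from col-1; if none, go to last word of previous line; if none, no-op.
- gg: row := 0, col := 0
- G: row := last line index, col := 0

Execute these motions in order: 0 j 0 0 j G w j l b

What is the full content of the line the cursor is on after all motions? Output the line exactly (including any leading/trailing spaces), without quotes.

Answer: leaf  cat

Derivation:
After 1 (0): row=0 col=0 char='r'
After 2 (j): row=1 col=0 char='t'
After 3 (0): row=1 col=0 char='t'
After 4 (0): row=1 col=0 char='t'
After 5 (j): row=2 col=0 char='p'
After 6 (G): row=3 col=0 char='l'
After 7 (w): row=3 col=6 char='c'
After 8 (j): row=3 col=6 char='c'
After 9 (l): row=3 col=7 char='a'
After 10 (b): row=3 col=6 char='c'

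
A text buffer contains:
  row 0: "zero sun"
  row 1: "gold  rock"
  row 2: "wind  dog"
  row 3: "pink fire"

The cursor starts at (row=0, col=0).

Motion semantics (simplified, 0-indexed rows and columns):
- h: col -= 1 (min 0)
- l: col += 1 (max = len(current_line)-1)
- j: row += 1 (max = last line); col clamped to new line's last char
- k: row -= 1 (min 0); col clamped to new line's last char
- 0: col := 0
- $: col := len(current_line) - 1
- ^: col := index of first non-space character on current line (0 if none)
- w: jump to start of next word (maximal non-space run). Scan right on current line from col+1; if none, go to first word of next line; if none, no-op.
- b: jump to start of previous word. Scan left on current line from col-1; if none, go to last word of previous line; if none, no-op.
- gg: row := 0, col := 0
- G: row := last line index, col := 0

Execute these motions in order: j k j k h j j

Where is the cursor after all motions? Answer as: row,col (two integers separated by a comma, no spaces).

After 1 (j): row=1 col=0 char='g'
After 2 (k): row=0 col=0 char='z'
After 3 (j): row=1 col=0 char='g'
After 4 (k): row=0 col=0 char='z'
After 5 (h): row=0 col=0 char='z'
After 6 (j): row=1 col=0 char='g'
After 7 (j): row=2 col=0 char='w'

Answer: 2,0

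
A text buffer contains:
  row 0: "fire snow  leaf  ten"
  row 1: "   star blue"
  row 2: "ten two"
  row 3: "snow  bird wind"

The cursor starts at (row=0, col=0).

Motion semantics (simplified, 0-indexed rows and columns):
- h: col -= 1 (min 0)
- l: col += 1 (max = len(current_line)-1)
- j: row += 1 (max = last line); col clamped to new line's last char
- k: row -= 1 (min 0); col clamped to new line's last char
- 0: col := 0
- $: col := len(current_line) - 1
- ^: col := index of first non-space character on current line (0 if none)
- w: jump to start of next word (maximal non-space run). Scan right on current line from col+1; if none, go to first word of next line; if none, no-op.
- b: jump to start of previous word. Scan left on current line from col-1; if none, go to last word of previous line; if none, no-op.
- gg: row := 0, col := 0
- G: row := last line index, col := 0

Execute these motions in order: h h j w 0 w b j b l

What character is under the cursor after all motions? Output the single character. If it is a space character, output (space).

Answer: l

Derivation:
After 1 (h): row=0 col=0 char='f'
After 2 (h): row=0 col=0 char='f'
After 3 (j): row=1 col=0 char='_'
After 4 (w): row=1 col=3 char='s'
After 5 (0): row=1 col=0 char='_'
After 6 (w): row=1 col=3 char='s'
After 7 (b): row=0 col=17 char='t'
After 8 (j): row=1 col=11 char='e'
After 9 (b): row=1 col=8 char='b'
After 10 (l): row=1 col=9 char='l'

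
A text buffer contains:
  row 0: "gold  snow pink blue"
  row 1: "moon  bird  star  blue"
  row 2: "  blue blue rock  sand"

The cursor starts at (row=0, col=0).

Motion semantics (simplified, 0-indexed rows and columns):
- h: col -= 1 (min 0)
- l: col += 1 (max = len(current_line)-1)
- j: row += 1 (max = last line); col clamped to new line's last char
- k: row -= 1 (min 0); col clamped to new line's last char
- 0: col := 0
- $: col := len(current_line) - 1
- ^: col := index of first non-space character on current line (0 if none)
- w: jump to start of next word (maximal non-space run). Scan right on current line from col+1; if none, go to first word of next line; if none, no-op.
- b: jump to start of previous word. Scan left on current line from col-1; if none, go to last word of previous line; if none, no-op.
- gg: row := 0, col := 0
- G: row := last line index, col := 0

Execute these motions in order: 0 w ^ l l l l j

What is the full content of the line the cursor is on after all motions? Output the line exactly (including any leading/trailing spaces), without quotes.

Answer: moon  bird  star  blue

Derivation:
After 1 (0): row=0 col=0 char='g'
After 2 (w): row=0 col=6 char='s'
After 3 (^): row=0 col=0 char='g'
After 4 (l): row=0 col=1 char='o'
After 5 (l): row=0 col=2 char='l'
After 6 (l): row=0 col=3 char='d'
After 7 (l): row=0 col=4 char='_'
After 8 (j): row=1 col=4 char='_'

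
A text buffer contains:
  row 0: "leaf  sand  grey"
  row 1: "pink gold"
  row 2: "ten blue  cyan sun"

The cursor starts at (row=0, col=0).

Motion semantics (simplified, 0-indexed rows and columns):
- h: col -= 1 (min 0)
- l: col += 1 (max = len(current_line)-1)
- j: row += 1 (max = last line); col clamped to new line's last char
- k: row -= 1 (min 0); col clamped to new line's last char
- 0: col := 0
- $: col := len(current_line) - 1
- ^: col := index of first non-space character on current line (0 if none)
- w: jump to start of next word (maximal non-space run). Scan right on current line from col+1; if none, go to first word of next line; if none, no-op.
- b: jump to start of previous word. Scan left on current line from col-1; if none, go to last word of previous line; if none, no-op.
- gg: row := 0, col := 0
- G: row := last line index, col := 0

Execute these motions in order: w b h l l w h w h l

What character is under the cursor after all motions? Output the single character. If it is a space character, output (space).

After 1 (w): row=0 col=6 char='s'
After 2 (b): row=0 col=0 char='l'
After 3 (h): row=0 col=0 char='l'
After 4 (l): row=0 col=1 char='e'
After 5 (l): row=0 col=2 char='a'
After 6 (w): row=0 col=6 char='s'
After 7 (h): row=0 col=5 char='_'
After 8 (w): row=0 col=6 char='s'
After 9 (h): row=0 col=5 char='_'
After 10 (l): row=0 col=6 char='s'

Answer: s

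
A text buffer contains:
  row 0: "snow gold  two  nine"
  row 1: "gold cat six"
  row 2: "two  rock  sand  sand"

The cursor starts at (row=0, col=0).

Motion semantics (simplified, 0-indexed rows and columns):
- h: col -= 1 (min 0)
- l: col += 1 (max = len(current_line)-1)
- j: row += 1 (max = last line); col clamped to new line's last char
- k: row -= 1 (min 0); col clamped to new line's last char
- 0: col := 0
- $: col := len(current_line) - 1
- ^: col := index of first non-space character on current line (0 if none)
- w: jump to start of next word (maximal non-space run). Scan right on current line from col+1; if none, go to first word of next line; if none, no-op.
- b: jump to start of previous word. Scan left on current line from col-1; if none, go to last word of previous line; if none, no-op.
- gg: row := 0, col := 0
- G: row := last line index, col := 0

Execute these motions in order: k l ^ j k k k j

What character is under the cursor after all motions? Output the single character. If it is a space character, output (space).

After 1 (k): row=0 col=0 char='s'
After 2 (l): row=0 col=1 char='n'
After 3 (^): row=0 col=0 char='s'
After 4 (j): row=1 col=0 char='g'
After 5 (k): row=0 col=0 char='s'
After 6 (k): row=0 col=0 char='s'
After 7 (k): row=0 col=0 char='s'
After 8 (j): row=1 col=0 char='g'

Answer: g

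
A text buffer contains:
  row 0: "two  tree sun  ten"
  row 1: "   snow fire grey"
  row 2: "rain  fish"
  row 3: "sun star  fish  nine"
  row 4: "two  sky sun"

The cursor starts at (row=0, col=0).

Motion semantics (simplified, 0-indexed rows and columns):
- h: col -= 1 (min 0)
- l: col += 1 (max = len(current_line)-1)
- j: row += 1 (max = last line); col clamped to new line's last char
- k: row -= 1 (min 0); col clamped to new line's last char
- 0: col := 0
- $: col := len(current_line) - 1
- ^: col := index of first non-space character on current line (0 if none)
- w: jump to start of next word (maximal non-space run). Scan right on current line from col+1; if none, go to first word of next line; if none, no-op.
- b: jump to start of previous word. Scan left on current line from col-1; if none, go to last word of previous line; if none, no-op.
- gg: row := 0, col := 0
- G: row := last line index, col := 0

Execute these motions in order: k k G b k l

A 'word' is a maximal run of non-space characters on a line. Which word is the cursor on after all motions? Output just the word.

Answer: fish

Derivation:
After 1 (k): row=0 col=0 char='t'
After 2 (k): row=0 col=0 char='t'
After 3 (G): row=4 col=0 char='t'
After 4 (b): row=3 col=16 char='n'
After 5 (k): row=2 col=9 char='h'
After 6 (l): row=2 col=9 char='h'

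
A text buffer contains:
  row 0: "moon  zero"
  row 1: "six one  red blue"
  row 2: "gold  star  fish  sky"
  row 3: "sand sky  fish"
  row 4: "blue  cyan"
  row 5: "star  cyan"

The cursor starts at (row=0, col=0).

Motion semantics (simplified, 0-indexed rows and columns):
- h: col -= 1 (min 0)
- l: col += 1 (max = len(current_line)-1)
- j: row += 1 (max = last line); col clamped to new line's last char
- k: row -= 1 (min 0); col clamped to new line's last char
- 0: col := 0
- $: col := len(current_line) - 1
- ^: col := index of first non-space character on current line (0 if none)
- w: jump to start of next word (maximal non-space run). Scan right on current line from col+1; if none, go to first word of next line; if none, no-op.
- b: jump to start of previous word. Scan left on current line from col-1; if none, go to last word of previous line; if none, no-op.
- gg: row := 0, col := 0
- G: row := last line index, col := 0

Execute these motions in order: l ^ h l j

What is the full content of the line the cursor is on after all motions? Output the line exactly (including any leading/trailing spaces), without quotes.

Answer: six one  red blue

Derivation:
After 1 (l): row=0 col=1 char='o'
After 2 (^): row=0 col=0 char='m'
After 3 (h): row=0 col=0 char='m'
After 4 (l): row=0 col=1 char='o'
After 5 (j): row=1 col=1 char='i'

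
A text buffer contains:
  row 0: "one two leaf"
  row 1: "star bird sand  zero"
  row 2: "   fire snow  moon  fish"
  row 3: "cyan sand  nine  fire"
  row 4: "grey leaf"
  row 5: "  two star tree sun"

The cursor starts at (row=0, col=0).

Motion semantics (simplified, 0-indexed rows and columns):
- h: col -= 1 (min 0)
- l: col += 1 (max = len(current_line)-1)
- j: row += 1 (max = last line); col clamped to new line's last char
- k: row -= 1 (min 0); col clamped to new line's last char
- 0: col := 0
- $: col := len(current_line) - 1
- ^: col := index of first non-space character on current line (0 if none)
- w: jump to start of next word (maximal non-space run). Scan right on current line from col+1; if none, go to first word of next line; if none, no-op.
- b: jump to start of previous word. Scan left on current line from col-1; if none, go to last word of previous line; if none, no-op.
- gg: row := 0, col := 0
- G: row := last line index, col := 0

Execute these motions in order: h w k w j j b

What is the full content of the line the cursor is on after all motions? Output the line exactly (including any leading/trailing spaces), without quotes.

After 1 (h): row=0 col=0 char='o'
After 2 (w): row=0 col=4 char='t'
After 3 (k): row=0 col=4 char='t'
After 4 (w): row=0 col=8 char='l'
After 5 (j): row=1 col=8 char='d'
After 6 (j): row=2 col=8 char='s'
After 7 (b): row=2 col=3 char='f'

Answer:    fire snow  moon  fish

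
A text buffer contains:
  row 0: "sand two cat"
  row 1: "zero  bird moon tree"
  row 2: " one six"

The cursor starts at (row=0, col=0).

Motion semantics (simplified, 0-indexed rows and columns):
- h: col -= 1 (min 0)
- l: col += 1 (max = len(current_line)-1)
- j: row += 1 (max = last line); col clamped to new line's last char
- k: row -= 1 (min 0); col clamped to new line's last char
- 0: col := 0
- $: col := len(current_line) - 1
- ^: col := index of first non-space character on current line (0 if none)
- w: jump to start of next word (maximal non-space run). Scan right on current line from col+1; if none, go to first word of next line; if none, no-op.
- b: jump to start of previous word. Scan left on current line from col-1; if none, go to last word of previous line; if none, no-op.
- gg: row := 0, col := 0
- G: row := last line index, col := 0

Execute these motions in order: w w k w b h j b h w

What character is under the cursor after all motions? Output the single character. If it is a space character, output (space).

Answer: b

Derivation:
After 1 (w): row=0 col=5 char='t'
After 2 (w): row=0 col=9 char='c'
After 3 (k): row=0 col=9 char='c'
After 4 (w): row=1 col=0 char='z'
After 5 (b): row=0 col=9 char='c'
After 6 (h): row=0 col=8 char='_'
After 7 (j): row=1 col=8 char='r'
After 8 (b): row=1 col=6 char='b'
After 9 (h): row=1 col=5 char='_'
After 10 (w): row=1 col=6 char='b'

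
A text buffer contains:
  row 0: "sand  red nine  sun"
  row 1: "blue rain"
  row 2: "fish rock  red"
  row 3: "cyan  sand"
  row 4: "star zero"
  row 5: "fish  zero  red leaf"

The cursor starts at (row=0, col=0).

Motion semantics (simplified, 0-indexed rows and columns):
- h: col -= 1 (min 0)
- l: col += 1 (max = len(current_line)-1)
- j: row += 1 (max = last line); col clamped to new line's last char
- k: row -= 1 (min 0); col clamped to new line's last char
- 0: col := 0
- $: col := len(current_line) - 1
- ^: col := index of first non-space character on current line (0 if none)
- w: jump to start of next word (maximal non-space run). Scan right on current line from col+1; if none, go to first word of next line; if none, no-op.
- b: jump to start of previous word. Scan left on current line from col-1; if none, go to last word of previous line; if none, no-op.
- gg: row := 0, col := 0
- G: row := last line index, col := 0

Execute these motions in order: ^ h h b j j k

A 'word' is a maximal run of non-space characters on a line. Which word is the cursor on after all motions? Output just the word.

After 1 (^): row=0 col=0 char='s'
After 2 (h): row=0 col=0 char='s'
After 3 (h): row=0 col=0 char='s'
After 4 (b): row=0 col=0 char='s'
After 5 (j): row=1 col=0 char='b'
After 6 (j): row=2 col=0 char='f'
After 7 (k): row=1 col=0 char='b'

Answer: blue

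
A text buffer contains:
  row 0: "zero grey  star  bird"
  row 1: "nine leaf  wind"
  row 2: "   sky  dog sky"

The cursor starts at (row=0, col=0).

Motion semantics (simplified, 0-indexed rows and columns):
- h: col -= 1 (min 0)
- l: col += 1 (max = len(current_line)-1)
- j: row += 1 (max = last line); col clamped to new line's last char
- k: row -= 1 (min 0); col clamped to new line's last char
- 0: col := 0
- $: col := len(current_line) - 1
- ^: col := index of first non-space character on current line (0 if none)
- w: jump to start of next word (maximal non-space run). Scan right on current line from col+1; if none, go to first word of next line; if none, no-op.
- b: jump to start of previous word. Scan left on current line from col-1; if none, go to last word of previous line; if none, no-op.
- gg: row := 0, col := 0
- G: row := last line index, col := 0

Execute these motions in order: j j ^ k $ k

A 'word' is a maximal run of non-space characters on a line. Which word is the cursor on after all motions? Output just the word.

Answer: star

Derivation:
After 1 (j): row=1 col=0 char='n'
After 2 (j): row=2 col=0 char='_'
After 3 (^): row=2 col=3 char='s'
After 4 (k): row=1 col=3 char='e'
After 5 ($): row=1 col=14 char='d'
After 6 (k): row=0 col=14 char='r'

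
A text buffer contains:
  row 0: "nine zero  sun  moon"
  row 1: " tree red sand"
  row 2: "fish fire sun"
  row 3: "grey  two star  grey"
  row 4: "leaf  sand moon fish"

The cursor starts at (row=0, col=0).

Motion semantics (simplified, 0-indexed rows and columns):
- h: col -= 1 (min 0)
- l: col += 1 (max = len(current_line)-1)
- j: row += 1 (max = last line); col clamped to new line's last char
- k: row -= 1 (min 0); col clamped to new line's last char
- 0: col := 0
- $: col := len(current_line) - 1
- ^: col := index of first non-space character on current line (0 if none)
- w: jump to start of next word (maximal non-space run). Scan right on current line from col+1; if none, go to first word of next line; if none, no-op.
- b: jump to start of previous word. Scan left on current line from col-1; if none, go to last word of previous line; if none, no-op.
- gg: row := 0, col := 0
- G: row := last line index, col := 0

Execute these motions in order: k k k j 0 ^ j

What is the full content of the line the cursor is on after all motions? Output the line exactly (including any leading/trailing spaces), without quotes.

After 1 (k): row=0 col=0 char='n'
After 2 (k): row=0 col=0 char='n'
After 3 (k): row=0 col=0 char='n'
After 4 (j): row=1 col=0 char='_'
After 5 (0): row=1 col=0 char='_'
After 6 (^): row=1 col=1 char='t'
After 7 (j): row=2 col=1 char='i'

Answer: fish fire sun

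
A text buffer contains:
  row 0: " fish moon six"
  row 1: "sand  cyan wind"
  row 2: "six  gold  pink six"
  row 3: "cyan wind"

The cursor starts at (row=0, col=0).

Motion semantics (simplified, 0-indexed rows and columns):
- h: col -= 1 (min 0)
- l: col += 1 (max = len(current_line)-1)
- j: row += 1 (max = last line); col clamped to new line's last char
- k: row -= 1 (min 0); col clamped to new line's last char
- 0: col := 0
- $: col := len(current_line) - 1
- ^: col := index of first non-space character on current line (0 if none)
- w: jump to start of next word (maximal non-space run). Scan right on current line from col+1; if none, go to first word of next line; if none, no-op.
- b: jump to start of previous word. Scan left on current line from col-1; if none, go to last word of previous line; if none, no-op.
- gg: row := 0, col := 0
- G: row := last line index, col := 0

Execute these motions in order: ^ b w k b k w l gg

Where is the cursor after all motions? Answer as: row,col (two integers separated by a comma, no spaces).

Answer: 0,0

Derivation:
After 1 (^): row=0 col=1 char='f'
After 2 (b): row=0 col=1 char='f'
After 3 (w): row=0 col=6 char='m'
After 4 (k): row=0 col=6 char='m'
After 5 (b): row=0 col=1 char='f'
After 6 (k): row=0 col=1 char='f'
After 7 (w): row=0 col=6 char='m'
After 8 (l): row=0 col=7 char='o'
After 9 (gg): row=0 col=0 char='_'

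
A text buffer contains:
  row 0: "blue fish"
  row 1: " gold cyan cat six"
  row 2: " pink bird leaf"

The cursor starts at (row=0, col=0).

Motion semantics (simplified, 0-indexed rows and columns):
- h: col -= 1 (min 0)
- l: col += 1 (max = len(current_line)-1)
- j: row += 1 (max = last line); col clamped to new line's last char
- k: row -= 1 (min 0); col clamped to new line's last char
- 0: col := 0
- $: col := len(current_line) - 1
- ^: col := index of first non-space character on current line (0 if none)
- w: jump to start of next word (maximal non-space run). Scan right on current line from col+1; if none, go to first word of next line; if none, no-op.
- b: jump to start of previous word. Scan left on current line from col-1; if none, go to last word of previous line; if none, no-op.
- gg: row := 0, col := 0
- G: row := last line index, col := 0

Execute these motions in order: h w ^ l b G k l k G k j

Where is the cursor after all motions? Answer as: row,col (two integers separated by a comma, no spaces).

After 1 (h): row=0 col=0 char='b'
After 2 (w): row=0 col=5 char='f'
After 3 (^): row=0 col=0 char='b'
After 4 (l): row=0 col=1 char='l'
After 5 (b): row=0 col=0 char='b'
After 6 (G): row=2 col=0 char='_'
After 7 (k): row=1 col=0 char='_'
After 8 (l): row=1 col=1 char='g'
After 9 (k): row=0 col=1 char='l'
After 10 (G): row=2 col=0 char='_'
After 11 (k): row=1 col=0 char='_'
After 12 (j): row=2 col=0 char='_'

Answer: 2,0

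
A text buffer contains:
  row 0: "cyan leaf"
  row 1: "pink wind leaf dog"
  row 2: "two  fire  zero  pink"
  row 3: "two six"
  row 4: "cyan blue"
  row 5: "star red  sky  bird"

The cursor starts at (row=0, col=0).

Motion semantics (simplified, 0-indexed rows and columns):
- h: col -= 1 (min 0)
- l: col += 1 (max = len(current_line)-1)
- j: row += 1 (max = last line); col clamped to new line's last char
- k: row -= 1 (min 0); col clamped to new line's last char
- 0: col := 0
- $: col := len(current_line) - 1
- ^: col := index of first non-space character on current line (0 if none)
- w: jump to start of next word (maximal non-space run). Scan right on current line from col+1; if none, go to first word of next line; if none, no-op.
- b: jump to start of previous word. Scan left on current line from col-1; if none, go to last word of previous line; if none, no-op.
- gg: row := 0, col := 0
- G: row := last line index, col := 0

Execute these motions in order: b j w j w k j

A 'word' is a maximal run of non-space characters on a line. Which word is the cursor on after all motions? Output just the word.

After 1 (b): row=0 col=0 char='c'
After 2 (j): row=1 col=0 char='p'
After 3 (w): row=1 col=5 char='w'
After 4 (j): row=2 col=5 char='f'
After 5 (w): row=2 col=11 char='z'
After 6 (k): row=1 col=11 char='e'
After 7 (j): row=2 col=11 char='z'

Answer: zero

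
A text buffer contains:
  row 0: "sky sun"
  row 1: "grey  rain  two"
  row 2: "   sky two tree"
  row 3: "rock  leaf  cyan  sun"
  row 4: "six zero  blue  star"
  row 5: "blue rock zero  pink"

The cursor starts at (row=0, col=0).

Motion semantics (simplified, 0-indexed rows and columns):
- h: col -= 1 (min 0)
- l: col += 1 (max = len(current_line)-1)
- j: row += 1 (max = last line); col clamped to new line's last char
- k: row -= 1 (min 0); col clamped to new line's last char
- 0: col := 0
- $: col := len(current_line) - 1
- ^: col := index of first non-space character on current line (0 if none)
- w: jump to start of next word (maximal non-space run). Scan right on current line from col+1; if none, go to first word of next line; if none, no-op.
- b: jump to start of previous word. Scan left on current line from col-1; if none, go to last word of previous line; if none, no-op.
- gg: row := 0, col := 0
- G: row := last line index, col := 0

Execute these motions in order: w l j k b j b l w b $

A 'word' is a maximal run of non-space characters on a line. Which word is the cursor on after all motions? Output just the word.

After 1 (w): row=0 col=4 char='s'
After 2 (l): row=0 col=5 char='u'
After 3 (j): row=1 col=5 char='_'
After 4 (k): row=0 col=5 char='u'
After 5 (b): row=0 col=4 char='s'
After 6 (j): row=1 col=4 char='_'
After 7 (b): row=1 col=0 char='g'
After 8 (l): row=1 col=1 char='r'
After 9 (w): row=1 col=6 char='r'
After 10 (b): row=1 col=0 char='g'
After 11 ($): row=1 col=14 char='o'

Answer: two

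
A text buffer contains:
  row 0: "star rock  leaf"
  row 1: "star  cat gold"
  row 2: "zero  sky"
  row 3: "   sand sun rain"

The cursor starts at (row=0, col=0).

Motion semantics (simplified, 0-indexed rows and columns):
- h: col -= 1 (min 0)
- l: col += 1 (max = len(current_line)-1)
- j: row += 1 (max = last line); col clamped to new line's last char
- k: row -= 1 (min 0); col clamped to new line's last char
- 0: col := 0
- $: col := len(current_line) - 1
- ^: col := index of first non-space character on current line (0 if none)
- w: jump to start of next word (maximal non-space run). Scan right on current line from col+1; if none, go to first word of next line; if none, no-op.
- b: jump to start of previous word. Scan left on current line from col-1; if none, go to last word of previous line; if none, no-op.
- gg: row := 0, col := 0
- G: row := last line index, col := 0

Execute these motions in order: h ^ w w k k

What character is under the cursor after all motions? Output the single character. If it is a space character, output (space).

Answer: l

Derivation:
After 1 (h): row=0 col=0 char='s'
After 2 (^): row=0 col=0 char='s'
After 3 (w): row=0 col=5 char='r'
After 4 (w): row=0 col=11 char='l'
After 5 (k): row=0 col=11 char='l'
After 6 (k): row=0 col=11 char='l'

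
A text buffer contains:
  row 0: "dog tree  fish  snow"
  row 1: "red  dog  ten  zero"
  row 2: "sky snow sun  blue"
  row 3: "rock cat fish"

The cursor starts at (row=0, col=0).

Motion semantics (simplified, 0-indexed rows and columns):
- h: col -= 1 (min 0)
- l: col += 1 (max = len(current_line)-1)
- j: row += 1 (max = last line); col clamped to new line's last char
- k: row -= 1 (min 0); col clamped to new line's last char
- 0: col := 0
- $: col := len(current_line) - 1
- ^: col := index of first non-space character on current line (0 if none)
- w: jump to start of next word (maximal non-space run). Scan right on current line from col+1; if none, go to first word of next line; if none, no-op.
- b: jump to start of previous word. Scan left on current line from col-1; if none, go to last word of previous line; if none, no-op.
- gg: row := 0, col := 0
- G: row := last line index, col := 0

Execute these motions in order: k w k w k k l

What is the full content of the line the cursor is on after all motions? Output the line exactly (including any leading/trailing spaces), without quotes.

After 1 (k): row=0 col=0 char='d'
After 2 (w): row=0 col=4 char='t'
After 3 (k): row=0 col=4 char='t'
After 4 (w): row=0 col=10 char='f'
After 5 (k): row=0 col=10 char='f'
After 6 (k): row=0 col=10 char='f'
After 7 (l): row=0 col=11 char='i'

Answer: dog tree  fish  snow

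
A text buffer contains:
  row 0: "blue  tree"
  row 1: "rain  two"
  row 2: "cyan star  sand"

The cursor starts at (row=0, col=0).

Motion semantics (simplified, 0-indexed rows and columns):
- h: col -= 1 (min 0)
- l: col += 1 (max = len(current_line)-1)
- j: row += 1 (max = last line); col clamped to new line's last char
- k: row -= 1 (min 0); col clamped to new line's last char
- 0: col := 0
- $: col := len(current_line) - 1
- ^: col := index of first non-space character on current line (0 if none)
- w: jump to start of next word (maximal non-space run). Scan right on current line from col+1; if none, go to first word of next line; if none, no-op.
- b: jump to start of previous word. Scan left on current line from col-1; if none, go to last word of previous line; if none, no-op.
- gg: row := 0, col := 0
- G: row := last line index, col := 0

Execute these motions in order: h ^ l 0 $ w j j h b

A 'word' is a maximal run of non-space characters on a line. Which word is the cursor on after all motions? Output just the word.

After 1 (h): row=0 col=0 char='b'
After 2 (^): row=0 col=0 char='b'
After 3 (l): row=0 col=1 char='l'
After 4 (0): row=0 col=0 char='b'
After 5 ($): row=0 col=9 char='e'
After 6 (w): row=1 col=0 char='r'
After 7 (j): row=2 col=0 char='c'
After 8 (j): row=2 col=0 char='c'
After 9 (h): row=2 col=0 char='c'
After 10 (b): row=1 col=6 char='t'

Answer: two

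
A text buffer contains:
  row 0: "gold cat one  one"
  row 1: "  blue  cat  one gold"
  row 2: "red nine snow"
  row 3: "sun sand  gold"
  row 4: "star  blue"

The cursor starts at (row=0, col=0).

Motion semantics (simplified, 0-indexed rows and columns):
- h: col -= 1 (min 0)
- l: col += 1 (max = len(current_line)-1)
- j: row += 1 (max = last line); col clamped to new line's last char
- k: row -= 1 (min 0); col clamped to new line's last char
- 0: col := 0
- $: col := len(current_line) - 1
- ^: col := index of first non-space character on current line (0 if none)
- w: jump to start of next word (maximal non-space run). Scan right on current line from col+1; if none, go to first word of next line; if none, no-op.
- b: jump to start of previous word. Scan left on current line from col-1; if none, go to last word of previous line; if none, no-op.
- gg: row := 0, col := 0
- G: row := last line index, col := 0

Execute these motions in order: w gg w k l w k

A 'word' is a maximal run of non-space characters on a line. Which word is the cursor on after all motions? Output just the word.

After 1 (w): row=0 col=5 char='c'
After 2 (gg): row=0 col=0 char='g'
After 3 (w): row=0 col=5 char='c'
After 4 (k): row=0 col=5 char='c'
After 5 (l): row=0 col=6 char='a'
After 6 (w): row=0 col=9 char='o'
After 7 (k): row=0 col=9 char='o'

Answer: one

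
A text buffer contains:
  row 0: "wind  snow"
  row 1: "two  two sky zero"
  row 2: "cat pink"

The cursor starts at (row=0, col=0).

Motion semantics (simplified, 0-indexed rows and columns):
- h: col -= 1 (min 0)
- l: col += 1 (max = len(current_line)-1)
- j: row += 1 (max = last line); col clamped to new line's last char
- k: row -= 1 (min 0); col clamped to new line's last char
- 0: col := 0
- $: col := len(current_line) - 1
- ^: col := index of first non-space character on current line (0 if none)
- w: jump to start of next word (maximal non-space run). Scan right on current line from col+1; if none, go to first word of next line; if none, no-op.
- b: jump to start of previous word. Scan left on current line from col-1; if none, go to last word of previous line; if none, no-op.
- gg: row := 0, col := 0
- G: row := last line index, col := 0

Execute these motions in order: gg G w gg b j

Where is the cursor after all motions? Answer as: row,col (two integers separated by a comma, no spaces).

Answer: 1,0

Derivation:
After 1 (gg): row=0 col=0 char='w'
After 2 (G): row=2 col=0 char='c'
After 3 (w): row=2 col=4 char='p'
After 4 (gg): row=0 col=0 char='w'
After 5 (b): row=0 col=0 char='w'
After 6 (j): row=1 col=0 char='t'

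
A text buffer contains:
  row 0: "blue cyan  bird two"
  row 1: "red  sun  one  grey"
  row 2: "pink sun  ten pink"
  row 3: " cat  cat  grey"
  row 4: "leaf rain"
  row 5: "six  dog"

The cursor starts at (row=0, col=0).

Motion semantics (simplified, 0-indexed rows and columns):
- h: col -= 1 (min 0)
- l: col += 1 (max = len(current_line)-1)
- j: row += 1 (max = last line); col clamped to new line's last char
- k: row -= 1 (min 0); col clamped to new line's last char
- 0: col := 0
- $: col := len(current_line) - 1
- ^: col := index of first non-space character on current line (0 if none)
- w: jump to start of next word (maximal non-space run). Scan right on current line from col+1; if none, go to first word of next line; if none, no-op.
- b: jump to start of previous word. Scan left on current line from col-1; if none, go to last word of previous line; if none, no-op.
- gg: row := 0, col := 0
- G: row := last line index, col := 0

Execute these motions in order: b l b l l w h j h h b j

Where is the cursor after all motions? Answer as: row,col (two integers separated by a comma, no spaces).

After 1 (b): row=0 col=0 char='b'
After 2 (l): row=0 col=1 char='l'
After 3 (b): row=0 col=0 char='b'
After 4 (l): row=0 col=1 char='l'
After 5 (l): row=0 col=2 char='u'
After 6 (w): row=0 col=5 char='c'
After 7 (h): row=0 col=4 char='_'
After 8 (j): row=1 col=4 char='_'
After 9 (h): row=1 col=3 char='_'
After 10 (h): row=1 col=2 char='d'
After 11 (b): row=1 col=0 char='r'
After 12 (j): row=2 col=0 char='p'

Answer: 2,0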